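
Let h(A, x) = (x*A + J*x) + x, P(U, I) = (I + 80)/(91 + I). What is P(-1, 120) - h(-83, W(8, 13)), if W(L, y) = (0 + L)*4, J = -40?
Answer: 823944/211 ≈ 3904.9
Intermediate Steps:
P(U, I) = (80 + I)/(91 + I)
W(L, y) = 4*L (W(L, y) = L*4 = 4*L)
h(A, x) = -39*x + A*x (h(A, x) = (x*A - 40*x) + x = (A*x - 40*x) + x = (-40*x + A*x) + x = -39*x + A*x)
P(-1, 120) - h(-83, W(8, 13)) = (80 + 120)/(91 + 120) - 4*8*(-39 - 83) = 200/211 - 32*(-122) = (1/211)*200 - 1*(-3904) = 200/211 + 3904 = 823944/211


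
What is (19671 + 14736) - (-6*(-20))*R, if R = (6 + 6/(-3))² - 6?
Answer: 33207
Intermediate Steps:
R = 10 (R = (6 + 6*(-⅓))² - 6 = (6 - 2)² - 6 = 4² - 6 = 16 - 6 = 10)
(19671 + 14736) - (-6*(-20))*R = (19671 + 14736) - (-6*(-20))*10 = 34407 - 120*10 = 34407 - 1*1200 = 34407 - 1200 = 33207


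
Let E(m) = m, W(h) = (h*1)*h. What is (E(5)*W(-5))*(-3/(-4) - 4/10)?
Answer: 175/4 ≈ 43.750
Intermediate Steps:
W(h) = h² (W(h) = h*h = h²)
(E(5)*W(-5))*(-3/(-4) - 4/10) = (5*(-5)²)*(-3/(-4) - 4/10) = (5*25)*(-3*(-¼) - 4*⅒) = 125*(¾ - ⅖) = 125*(7/20) = 175/4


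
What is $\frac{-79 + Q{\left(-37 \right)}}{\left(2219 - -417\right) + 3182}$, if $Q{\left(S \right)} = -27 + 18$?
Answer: $- \frac{44}{2909} \approx -0.015125$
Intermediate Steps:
$Q{\left(S \right)} = -9$
$\frac{-79 + Q{\left(-37 \right)}}{\left(2219 - -417\right) + 3182} = \frac{-79 - 9}{\left(2219 - -417\right) + 3182} = - \frac{88}{\left(2219 + 417\right) + 3182} = - \frac{88}{2636 + 3182} = - \frac{88}{5818} = \left(-88\right) \frac{1}{5818} = - \frac{44}{2909}$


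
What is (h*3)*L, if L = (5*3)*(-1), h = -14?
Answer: 630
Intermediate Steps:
L = -15 (L = 15*(-1) = -15)
(h*3)*L = -14*3*(-15) = -42*(-15) = 630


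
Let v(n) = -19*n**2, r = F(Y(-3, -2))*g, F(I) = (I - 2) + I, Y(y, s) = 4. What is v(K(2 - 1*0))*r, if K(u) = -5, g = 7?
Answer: -19950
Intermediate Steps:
F(I) = -2 + 2*I (F(I) = (-2 + I) + I = -2 + 2*I)
r = 42 (r = (-2 + 2*4)*7 = (-2 + 8)*7 = 6*7 = 42)
v(K(2 - 1*0))*r = -19*(-5)**2*42 = -19*25*42 = -475*42 = -19950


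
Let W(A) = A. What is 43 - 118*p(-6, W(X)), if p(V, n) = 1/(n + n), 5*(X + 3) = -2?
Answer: 1026/17 ≈ 60.353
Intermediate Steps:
X = -17/5 (X = -3 + (⅕)*(-2) = -3 - ⅖ = -17/5 ≈ -3.4000)
p(V, n) = 1/(2*n)
43 - 118*p(-6, W(X)) = 43 - 59/(-17/5) = 43 - 59*(-5)/17 = 43 - 118*(-5/34) = 43 + 295/17 = 1026/17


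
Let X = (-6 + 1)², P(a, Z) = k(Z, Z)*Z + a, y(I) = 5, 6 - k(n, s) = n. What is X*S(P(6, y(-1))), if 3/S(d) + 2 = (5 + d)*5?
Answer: 25/26 ≈ 0.96154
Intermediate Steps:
k(n, s) = 6 - n
P(a, Z) = a + Z*(6 - Z) (P(a, Z) = (6 - Z)*Z + a = Z*(6 - Z) + a = a + Z*(6 - Z))
S(d) = 3/(23 + 5*d) (S(d) = 3/(-2 + (5 + d)*5) = 3/(-2 + (25 + 5*d)) = 3/(23 + 5*d))
X = 25 (X = (-5)² = 25)
X*S(P(6, y(-1))) = 25*(3/(23 + 5*(6 - 1*5*(-6 + 5)))) = 25*(3/(23 + 5*(6 - 1*5*(-1)))) = 25*(3/(23 + 5*(6 + 5))) = 25*(3/(23 + 5*11)) = 25*(3/(23 + 55)) = 25*(3/78) = 25*(3*(1/78)) = 25*(1/26) = 25/26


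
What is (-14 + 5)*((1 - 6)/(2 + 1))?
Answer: 15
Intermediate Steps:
(-14 + 5)*((1 - 6)/(2 + 1)) = -(-45)/3 = -9*(-5/3) = 15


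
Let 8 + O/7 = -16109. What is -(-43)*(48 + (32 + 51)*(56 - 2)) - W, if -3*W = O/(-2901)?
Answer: 1695370189/8703 ≈ 1.9480e+5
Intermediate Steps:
O = -112819 (O = -56 + 7*(-16109) = -56 - 112763 = -112819)
W = -112819/8703 (W = -(-112819)/(3*(-2901)) = -(-112819)*(-1)/(3*2901) = -1/3*112819/2901 = -112819/8703 ≈ -12.963)
-(-43)*(48 + (32 + 51)*(56 - 2)) - W = -(-43)*(48 + (32 + 51)*(56 - 2)) - 1*(-112819/8703) = -(-43)*(48 + 83*54) + 112819/8703 = -(-43)*(48 + 4482) + 112819/8703 = -(-43)*4530 + 112819/8703 = -1*(-194790) + 112819/8703 = 194790 + 112819/8703 = 1695370189/8703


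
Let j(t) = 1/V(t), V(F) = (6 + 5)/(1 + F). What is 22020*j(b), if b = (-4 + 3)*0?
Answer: 22020/11 ≈ 2001.8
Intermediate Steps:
V(F) = 11/(1 + F)
b = 0 (b = -1*0 = 0)
j(t) = 1/11 + t/11 (j(t) = 1/(11/(1 + t)) = 1/11 + t/11)
22020*j(b) = 22020*(1/11 + (1/11)*0) = 22020*(1/11 + 0) = 22020*(1/11) = 22020/11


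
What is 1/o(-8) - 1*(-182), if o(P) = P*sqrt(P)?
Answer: 182 + I*sqrt(2)/32 ≈ 182.0 + 0.044194*I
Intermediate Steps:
o(P) = P**(3/2)
1/o(-8) - 1*(-182) = 1/((-8)**(3/2)) - 1*(-182) = 1/(-16*I*sqrt(2)) + 182 = I*sqrt(2)/32 + 182 = 182 + I*sqrt(2)/32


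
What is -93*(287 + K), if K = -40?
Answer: -22971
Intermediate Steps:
-93*(287 + K) = -93*(287 - 40) = -93*247 = -22971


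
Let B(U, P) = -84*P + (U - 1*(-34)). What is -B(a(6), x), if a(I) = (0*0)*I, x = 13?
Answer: 1058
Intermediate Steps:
a(I) = 0 (a(I) = 0*I = 0)
B(U, P) = 34 + U - 84*P (B(U, P) = -84*P + (U + 34) = -84*P + (34 + U) = 34 + U - 84*P)
-B(a(6), x) = -(34 + 0 - 84*13) = -(34 + 0 - 1092) = -1*(-1058) = 1058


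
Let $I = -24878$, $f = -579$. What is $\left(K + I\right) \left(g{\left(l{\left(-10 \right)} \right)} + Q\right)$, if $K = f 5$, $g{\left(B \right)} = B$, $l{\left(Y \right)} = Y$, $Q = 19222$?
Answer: $-533574876$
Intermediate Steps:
$K = -2895$ ($K = \left(-579\right) 5 = -2895$)
$\left(K + I\right) \left(g{\left(l{\left(-10 \right)} \right)} + Q\right) = \left(-2895 - 24878\right) \left(-10 + 19222\right) = \left(-27773\right) 19212 = -533574876$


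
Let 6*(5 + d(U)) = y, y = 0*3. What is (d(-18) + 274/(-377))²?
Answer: 4661281/142129 ≈ 32.796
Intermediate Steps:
y = 0
d(U) = -5 (d(U) = -5 + (⅙)*0 = -5 + 0 = -5)
(d(-18) + 274/(-377))² = (-5 + 274/(-377))² = (-5 + 274*(-1/377))² = (-5 - 274/377)² = (-2159/377)² = 4661281/142129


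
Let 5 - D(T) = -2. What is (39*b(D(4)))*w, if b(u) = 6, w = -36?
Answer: -8424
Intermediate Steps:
D(T) = 7 (D(T) = 5 - 1*(-2) = 5 + 2 = 7)
(39*b(D(4)))*w = (39*6)*(-36) = 234*(-36) = -8424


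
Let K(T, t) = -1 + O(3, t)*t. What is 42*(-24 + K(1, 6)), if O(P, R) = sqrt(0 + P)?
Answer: -1050 + 252*sqrt(3) ≈ -613.52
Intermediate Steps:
O(P, R) = sqrt(P)
K(T, t) = -1 + t*sqrt(3) (K(T, t) = -1 + sqrt(3)*t = -1 + t*sqrt(3))
42*(-24 + K(1, 6)) = 42*(-24 + (-1 + 6*sqrt(3))) = 42*(-25 + 6*sqrt(3)) = -1050 + 252*sqrt(3)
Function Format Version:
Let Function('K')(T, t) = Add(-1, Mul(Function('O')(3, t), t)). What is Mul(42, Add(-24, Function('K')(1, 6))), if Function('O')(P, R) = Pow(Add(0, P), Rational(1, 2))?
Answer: Add(-1050, Mul(252, Pow(3, Rational(1, 2)))) ≈ -613.52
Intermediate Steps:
Function('O')(P, R) = Pow(P, Rational(1, 2))
Function('K')(T, t) = Add(-1, Mul(t, Pow(3, Rational(1, 2)))) (Function('K')(T, t) = Add(-1, Mul(Pow(3, Rational(1, 2)), t)) = Add(-1, Mul(t, Pow(3, Rational(1, 2)))))
Mul(42, Add(-24, Function('K')(1, 6))) = Mul(42, Add(-24, Add(-1, Mul(6, Pow(3, Rational(1, 2)))))) = Mul(42, Add(-25, Mul(6, Pow(3, Rational(1, 2))))) = Add(-1050, Mul(252, Pow(3, Rational(1, 2))))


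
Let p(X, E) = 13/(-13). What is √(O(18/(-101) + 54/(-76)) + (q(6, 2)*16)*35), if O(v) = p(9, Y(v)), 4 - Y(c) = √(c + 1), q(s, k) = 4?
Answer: √2239 ≈ 47.318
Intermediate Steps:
Y(c) = 4 - √(1 + c) (Y(c) = 4 - √(c + 1) = 4 - √(1 + c))
p(X, E) = -1 (p(X, E) = 13*(-1/13) = -1)
O(v) = -1
√(O(18/(-101) + 54/(-76)) + (q(6, 2)*16)*35) = √(-1 + (4*16)*35) = √(-1 + 64*35) = √(-1 + 2240) = √2239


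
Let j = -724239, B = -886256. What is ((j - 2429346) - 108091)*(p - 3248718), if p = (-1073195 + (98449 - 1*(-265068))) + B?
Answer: 15801685156752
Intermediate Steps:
p = -1595934 (p = (-1073195 + (98449 - 1*(-265068))) - 886256 = (-1073195 + (98449 + 265068)) - 886256 = (-1073195 + 363517) - 886256 = -709678 - 886256 = -1595934)
((j - 2429346) - 108091)*(p - 3248718) = ((-724239 - 2429346) - 108091)*(-1595934 - 3248718) = (-3153585 - 108091)*(-4844652) = -3261676*(-4844652) = 15801685156752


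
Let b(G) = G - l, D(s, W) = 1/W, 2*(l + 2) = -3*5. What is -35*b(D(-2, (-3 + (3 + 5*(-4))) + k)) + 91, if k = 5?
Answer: -1435/6 ≈ -239.17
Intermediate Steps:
l = -19/2 (l = -2 + (-3*5)/2 = -2 + (½)*(-15) = -2 - 15/2 = -19/2 ≈ -9.5000)
b(G) = 19/2 + G (b(G) = G - 1*(-19/2) = G + 19/2 = 19/2 + G)
-35*b(D(-2, (-3 + (3 + 5*(-4))) + k)) + 91 = -35*(19/2 + 1/((-3 + (3 + 5*(-4))) + 5)) + 91 = -35*(19/2 + 1/((-3 + (3 - 20)) + 5)) + 91 = -35*(19/2 + 1/((-3 - 17) + 5)) + 91 = -35*(19/2 + 1/(-20 + 5)) + 91 = -35*(19/2 + 1/(-15)) + 91 = -35*(19/2 - 1/15) + 91 = -35*283/30 + 91 = -1981/6 + 91 = -1435/6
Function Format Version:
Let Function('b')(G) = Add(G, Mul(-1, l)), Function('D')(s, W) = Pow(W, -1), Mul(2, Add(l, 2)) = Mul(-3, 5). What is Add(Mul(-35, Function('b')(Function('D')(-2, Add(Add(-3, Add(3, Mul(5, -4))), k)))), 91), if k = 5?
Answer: Rational(-1435, 6) ≈ -239.17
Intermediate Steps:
l = Rational(-19, 2) (l = Add(-2, Mul(Rational(1, 2), Mul(-3, 5))) = Add(-2, Mul(Rational(1, 2), -15)) = Add(-2, Rational(-15, 2)) = Rational(-19, 2) ≈ -9.5000)
Function('b')(G) = Add(Rational(19, 2), G) (Function('b')(G) = Add(G, Mul(-1, Rational(-19, 2))) = Add(G, Rational(19, 2)) = Add(Rational(19, 2), G))
Add(Mul(-35, Function('b')(Function('D')(-2, Add(Add(-3, Add(3, Mul(5, -4))), k)))), 91) = Add(Mul(-35, Add(Rational(19, 2), Pow(Add(Add(-3, Add(3, Mul(5, -4))), 5), -1))), 91) = Add(Mul(-35, Add(Rational(19, 2), Pow(Add(Add(-3, Add(3, -20)), 5), -1))), 91) = Add(Mul(-35, Add(Rational(19, 2), Pow(Add(Add(-3, -17), 5), -1))), 91) = Add(Mul(-35, Add(Rational(19, 2), Pow(Add(-20, 5), -1))), 91) = Add(Mul(-35, Add(Rational(19, 2), Pow(-15, -1))), 91) = Add(Mul(-35, Add(Rational(19, 2), Rational(-1, 15))), 91) = Add(Mul(-35, Rational(283, 30)), 91) = Add(Rational(-1981, 6), 91) = Rational(-1435, 6)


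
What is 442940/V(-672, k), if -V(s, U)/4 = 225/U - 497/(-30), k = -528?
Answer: -292340400/42611 ≈ -6860.7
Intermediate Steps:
V(s, U) = -994/15 - 900/U (V(s, U) = -4*(225/U - 497/(-30)) = -4*(225/U - 497*(-1/30)) = -4*(225/U + 497/30) = -4*(497/30 + 225/U) = -994/15 - 900/U)
442940/V(-672, k) = 442940/(-994/15 - 900/(-528)) = 442940/(-994/15 - 900*(-1/528)) = 442940/(-994/15 + 75/44) = 442940/(-42611/660) = 442940*(-660/42611) = -292340400/42611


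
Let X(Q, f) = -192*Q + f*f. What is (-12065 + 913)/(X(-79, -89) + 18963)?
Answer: -2788/10513 ≈ -0.26520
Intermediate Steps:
X(Q, f) = f**2 - 192*Q (X(Q, f) = -192*Q + f**2 = f**2 - 192*Q)
(-12065 + 913)/(X(-79, -89) + 18963) = (-12065 + 913)/(((-89)**2 - 192*(-79)) + 18963) = -11152/((7921 + 15168) + 18963) = -11152/(23089 + 18963) = -11152/42052 = -11152*1/42052 = -2788/10513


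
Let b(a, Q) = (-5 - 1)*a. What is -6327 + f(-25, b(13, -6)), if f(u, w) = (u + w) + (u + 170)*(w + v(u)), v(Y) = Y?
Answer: -21365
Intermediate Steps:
b(a, Q) = -6*a
f(u, w) = u + w + (170 + u)*(u + w) (f(u, w) = (u + w) + (u + 170)*(w + u) = (u + w) + (170 + u)*(u + w) = u + w + (170 + u)*(u + w))
-6327 + f(-25, b(13, -6)) = -6327 + ((-25)**2 + 171*(-25) + 171*(-6*13) - (-150)*13) = -6327 + (625 - 4275 + 171*(-78) - 25*(-78)) = -6327 + (625 - 4275 - 13338 + 1950) = -6327 - 15038 = -21365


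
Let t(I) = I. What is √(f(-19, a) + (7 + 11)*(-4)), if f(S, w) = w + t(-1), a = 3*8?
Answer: 7*I ≈ 7.0*I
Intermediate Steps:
a = 24
f(S, w) = -1 + w (f(S, w) = w - 1 = -1 + w)
√(f(-19, a) + (7 + 11)*(-4)) = √((-1 + 24) + (7 + 11)*(-4)) = √(23 + 18*(-4)) = √(23 - 72) = √(-49) = 7*I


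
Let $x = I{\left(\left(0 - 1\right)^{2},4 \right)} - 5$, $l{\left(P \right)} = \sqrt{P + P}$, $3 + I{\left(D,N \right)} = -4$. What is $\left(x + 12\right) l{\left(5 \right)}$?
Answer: $0$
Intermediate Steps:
$I{\left(D,N \right)} = -7$ ($I{\left(D,N \right)} = -3 - 4 = -7$)
$l{\left(P \right)} = \sqrt{2} \sqrt{P}$ ($l{\left(P \right)} = \sqrt{2 P} = \sqrt{2} \sqrt{P}$)
$x = -12$ ($x = -7 - 5 = -12$)
$\left(x + 12\right) l{\left(5 \right)} = \left(-12 + 12\right) \sqrt{2} \sqrt{5} = 0 \sqrt{10} = 0$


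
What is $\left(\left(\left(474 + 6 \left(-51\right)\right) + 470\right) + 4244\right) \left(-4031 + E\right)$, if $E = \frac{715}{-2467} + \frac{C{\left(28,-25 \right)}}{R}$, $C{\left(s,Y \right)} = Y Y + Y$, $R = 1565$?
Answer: $- \frac{15195464491392}{772171} \approx -1.9679 \cdot 10^{7}$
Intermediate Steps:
$C{\left(s,Y \right)} = Y + Y^{2}$ ($C{\left(s,Y \right)} = Y^{2} + Y = Y + Y^{2}$)
$E = \frac{72245}{772171}$ ($E = \frac{715}{-2467} + \frac{\left(-25\right) \left(1 - 25\right)}{1565} = 715 \left(- \frac{1}{2467}\right) + \left(-25\right) \left(-24\right) \frac{1}{1565} = - \frac{715}{2467} + 600 \cdot \frac{1}{1565} = - \frac{715}{2467} + \frac{120}{313} = \frac{72245}{772171} \approx 0.093561$)
$\left(\left(\left(474 + 6 \left(-51\right)\right) + 470\right) + 4244\right) \left(-4031 + E\right) = \left(\left(\left(474 + 6 \left(-51\right)\right) + 470\right) + 4244\right) \left(-4031 + \frac{72245}{772171}\right) = \left(\left(\left(474 - 306\right) + 470\right) + 4244\right) \left(- \frac{3112549056}{772171}\right) = \left(\left(168 + 470\right) + 4244\right) \left(- \frac{3112549056}{772171}\right) = \left(638 + 4244\right) \left(- \frac{3112549056}{772171}\right) = 4882 \left(- \frac{3112549056}{772171}\right) = - \frac{15195464491392}{772171}$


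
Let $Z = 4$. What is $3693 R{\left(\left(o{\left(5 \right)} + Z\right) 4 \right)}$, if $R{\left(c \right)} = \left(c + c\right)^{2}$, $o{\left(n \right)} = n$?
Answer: $19144512$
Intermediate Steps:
$R{\left(c \right)} = 4 c^{2}$ ($R{\left(c \right)} = \left(2 c\right)^{2} = 4 c^{2}$)
$3693 R{\left(\left(o{\left(5 \right)} + Z\right) 4 \right)} = 3693 \cdot 4 \left(\left(5 + 4\right) 4\right)^{2} = 3693 \cdot 4 \left(9 \cdot 4\right)^{2} = 3693 \cdot 4 \cdot 36^{2} = 3693 \cdot 4 \cdot 1296 = 3693 \cdot 5184 = 19144512$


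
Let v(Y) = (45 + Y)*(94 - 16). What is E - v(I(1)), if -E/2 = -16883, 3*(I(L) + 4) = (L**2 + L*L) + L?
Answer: 30490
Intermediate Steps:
I(L) = -4 + L/3 + 2*L**2/3 (I(L) = -4 + ((L**2 + L*L) + L)/3 = -4 + ((L**2 + L**2) + L)/3 = -4 + (2*L**2 + L)/3 = -4 + (L + 2*L**2)/3 = -4 + (L/3 + 2*L**2/3) = -4 + L/3 + 2*L**2/3)
v(Y) = 3510 + 78*Y (v(Y) = (45 + Y)*78 = 3510 + 78*Y)
E = 33766 (E = -2*(-16883) = 33766)
E - v(I(1)) = 33766 - (3510 + 78*(-4 + (1/3)*1 + (2/3)*1**2)) = 33766 - (3510 + 78*(-4 + 1/3 + (2/3)*1)) = 33766 - (3510 + 78*(-4 + 1/3 + 2/3)) = 33766 - (3510 + 78*(-3)) = 33766 - (3510 - 234) = 33766 - 1*3276 = 33766 - 3276 = 30490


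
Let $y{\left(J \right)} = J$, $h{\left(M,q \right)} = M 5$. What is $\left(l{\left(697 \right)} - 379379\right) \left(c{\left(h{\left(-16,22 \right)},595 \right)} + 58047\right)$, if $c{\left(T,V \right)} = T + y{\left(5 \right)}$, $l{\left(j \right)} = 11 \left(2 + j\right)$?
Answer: $-21547612680$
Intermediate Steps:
$h{\left(M,q \right)} = 5 M$
$l{\left(j \right)} = 22 + 11 j$
$c{\left(T,V \right)} = 5 + T$ ($c{\left(T,V \right)} = T + 5 = 5 + T$)
$\left(l{\left(697 \right)} - 379379\right) \left(c{\left(h{\left(-16,22 \right)},595 \right)} + 58047\right) = \left(\left(22 + 11 \cdot 697\right) - 379379\right) \left(\left(5 + 5 \left(-16\right)\right) + 58047\right) = \left(\left(22 + 7667\right) - 379379\right) \left(\left(5 - 80\right) + 58047\right) = \left(7689 - 379379\right) \left(-75 + 58047\right) = \left(-371690\right) 57972 = -21547612680$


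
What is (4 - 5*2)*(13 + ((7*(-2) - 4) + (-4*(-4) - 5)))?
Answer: -36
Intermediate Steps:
(4 - 5*2)*(13 + ((7*(-2) - 4) + (-4*(-4) - 5))) = (4 - 10)*(13 + ((-14 - 4) + (16 - 5))) = -6*(13 + (-18 + 11)) = -6*(13 - 7) = -6*6 = -36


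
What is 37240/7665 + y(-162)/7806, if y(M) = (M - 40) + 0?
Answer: 1376891/284919 ≈ 4.8326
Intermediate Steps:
y(M) = -40 + M (y(M) = (-40 + M) + 0 = -40 + M)
37240/7665 + y(-162)/7806 = 37240/7665 + (-40 - 162)/7806 = 37240*(1/7665) - 202*1/7806 = 1064/219 - 101/3903 = 1376891/284919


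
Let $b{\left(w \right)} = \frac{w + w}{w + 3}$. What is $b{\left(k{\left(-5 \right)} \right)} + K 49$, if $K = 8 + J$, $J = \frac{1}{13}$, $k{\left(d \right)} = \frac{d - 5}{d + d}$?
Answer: $\frac{10303}{26} \approx 396.27$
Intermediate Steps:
$k{\left(d \right)} = \frac{-5 + d}{2 d}$
$b{\left(w \right)} = \frac{2 w}{3 + w}$
$J = \frac{1}{13} \approx 0.076923$
$K = \frac{105}{13}$ ($K = 8 + \frac{1}{13} = \frac{105}{13} \approx 8.0769$)
$b{\left(k{\left(-5 \right)} \right)} + K 49 = \frac{2 \frac{-5 - 5}{2 \left(-5\right)}}{3 + \frac{-5 - 5}{2 \left(-5\right)}} + \frac{105}{13} \cdot 49 = \frac{2 \cdot \frac{1}{2} \left(- \frac{1}{5}\right) \left(-10\right)}{3 + \frac{1}{2} \left(- \frac{1}{5}\right) \left(-10\right)} + \frac{5145}{13} = 2 \cdot 1 \frac{1}{3 + 1} + \frac{5145}{13} = 2 \cdot 1 \cdot \frac{1}{4} + \frac{5145}{13} = \frac{1}{2} + \frac{5145}{13} = \frac{10303}{26}$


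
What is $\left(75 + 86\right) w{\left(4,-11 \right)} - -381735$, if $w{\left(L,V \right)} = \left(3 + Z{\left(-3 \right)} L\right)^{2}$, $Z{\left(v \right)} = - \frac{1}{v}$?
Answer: $\frac{3462824}{9} \approx 3.8476 \cdot 10^{5}$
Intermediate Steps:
$w{\left(L,V \right)} = \left(3 + \frac{L}{3}\right)^{2}$ ($w{\left(L,V \right)} = \left(3 + - \frac{1}{-3} L\right)^{2} = \left(3 + \left(-1\right) \left(- \frac{1}{3}\right) L\right)^{2} = \left(3 + \frac{L}{3}\right)^{2}$)
$\left(75 + 86\right) w{\left(4,-11 \right)} - -381735 = \left(75 + 86\right) \frac{\left(9 + 4\right)^{2}}{9} - -381735 = 161 \frac{13^{2}}{9} + 381735 = 161 \cdot \frac{1}{9} \cdot 169 + 381735 = 161 \cdot \frac{169}{9} + 381735 = \frac{27209}{9} + 381735 = \frac{3462824}{9}$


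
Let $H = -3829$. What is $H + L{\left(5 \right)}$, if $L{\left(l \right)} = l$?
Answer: $-3824$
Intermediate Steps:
$H + L{\left(5 \right)} = -3829 + 5 = -3824$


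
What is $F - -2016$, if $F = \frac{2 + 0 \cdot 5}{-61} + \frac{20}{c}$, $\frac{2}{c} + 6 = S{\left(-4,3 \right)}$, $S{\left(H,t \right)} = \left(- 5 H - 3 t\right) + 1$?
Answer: $\frac{126634}{61} \approx 2076.0$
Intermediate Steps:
$S{\left(H,t \right)} = 1 - 5 H - 3 t$
$c = \frac{1}{3}$ ($c = \frac{2}{-6 - -12} = \frac{2}{-6 + \left(1 + 20 - 9\right)} = \frac{2}{-6 + 12} = \frac{2}{6} = 2 \cdot \frac{1}{6} = \frac{1}{3} \approx 0.33333$)
$F = \frac{3658}{61}$ ($F = \frac{2 + 0 \cdot 5}{-61} + 20 \frac{1}{\frac{1}{3}} = \left(2 + 0\right) \left(- \frac{1}{61}\right) + 20 \cdot 3 = 2 \left(- \frac{1}{61}\right) + 60 = - \frac{2}{61} + 60 = \frac{3658}{61} \approx 59.967$)
$F - -2016 = \frac{3658}{61} - -2016 = \frac{3658}{61} + 2016 = \frac{126634}{61}$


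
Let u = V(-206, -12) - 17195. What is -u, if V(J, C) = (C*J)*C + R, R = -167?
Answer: 47026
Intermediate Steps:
V(J, C) = -167 + J*C² (V(J, C) = (C*J)*C - 167 = J*C² - 167 = -167 + J*C²)
u = -47026 (u = (-167 - 206*(-12)²) - 17195 = (-167 - 206*144) - 17195 = (-167 - 29664) - 17195 = -29831 - 17195 = -47026)
-u = -1*(-47026) = 47026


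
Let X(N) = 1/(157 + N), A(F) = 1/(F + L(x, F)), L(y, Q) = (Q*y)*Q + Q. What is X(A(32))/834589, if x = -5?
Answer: 5056/662489236899 ≈ 7.6318e-9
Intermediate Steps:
L(y, Q) = Q + y*Q² (L(y, Q) = y*Q² + Q = Q + y*Q²)
A(F) = 1/(F + F*(1 - 5*F)) (A(F) = 1/(F + F*(1 + F*(-5))) = 1/(F + F*(1 - 5*F)))
X(A(32))/834589 = 1/((157 + 1/(32*(2 - 5*32)))*834589) = (1/834589)/(157 + 1/(32*(2 - 160))) = (1/834589)/(157 + (1/32)/(-158)) = (1/834589)/(157 + (1/32)*(-1/158)) = (1/834589)/(157 - 1/5056) = (1/834589)/(793791/5056) = (5056/793791)*(1/834589) = 5056/662489236899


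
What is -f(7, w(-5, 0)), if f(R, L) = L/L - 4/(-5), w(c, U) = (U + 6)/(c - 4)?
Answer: -9/5 ≈ -1.8000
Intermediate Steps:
w(c, U) = (6 + U)/(-4 + c)
f(R, L) = 9/5 (f(R, L) = 1 - 4*(-⅕) = 1 + ⅘ = 9/5)
-f(7, w(-5, 0)) = -1*9/5 = -9/5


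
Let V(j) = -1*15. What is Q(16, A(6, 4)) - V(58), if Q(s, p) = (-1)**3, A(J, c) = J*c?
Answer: 14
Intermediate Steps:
Q(s, p) = -1
V(j) = -15
Q(16, A(6, 4)) - V(58) = -1 - 1*(-15) = -1 + 15 = 14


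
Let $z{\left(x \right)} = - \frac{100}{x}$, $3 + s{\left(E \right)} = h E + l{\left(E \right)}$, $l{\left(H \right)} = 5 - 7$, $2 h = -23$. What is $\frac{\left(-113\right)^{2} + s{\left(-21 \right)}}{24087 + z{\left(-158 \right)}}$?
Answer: $\frac{2054869}{3805846} \approx 0.53992$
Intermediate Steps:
$h = - \frac{23}{2}$ ($h = \frac{1}{2} \left(-23\right) = - \frac{23}{2} \approx -11.5$)
$l{\left(H \right)} = -2$
$s{\left(E \right)} = -5 - \frac{23 E}{2}$ ($s{\left(E \right)} = -3 - \left(2 + \frac{23 E}{2}\right) = -5 - \frac{23 E}{2}$)
$\frac{\left(-113\right)^{2} + s{\left(-21 \right)}}{24087 + z{\left(-158 \right)}} = \frac{\left(-113\right)^{2} - - \frac{473}{2}}{24087 - \frac{100}{-158}} = \frac{12769 + \left(-5 + \frac{483}{2}\right)}{24087 - - \frac{50}{79}} = \frac{12769 + \frac{473}{2}}{24087 + \frac{50}{79}} = \frac{26011}{2 \cdot \frac{1902923}{79}} = \frac{26011}{2} \cdot \frac{79}{1902923} = \frac{2054869}{3805846}$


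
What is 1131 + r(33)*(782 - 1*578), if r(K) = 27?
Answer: 6639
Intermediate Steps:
1131 + r(33)*(782 - 1*578) = 1131 + 27*(782 - 1*578) = 1131 + 27*(782 - 578) = 1131 + 27*204 = 1131 + 5508 = 6639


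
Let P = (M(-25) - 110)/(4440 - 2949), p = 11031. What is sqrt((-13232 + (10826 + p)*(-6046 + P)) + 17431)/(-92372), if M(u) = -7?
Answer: -I*sqrt(32640989024238)/45908884 ≈ -0.12445*I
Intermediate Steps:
P = -39/497 (P = (-7 - 110)/(4440 - 2949) = -117/1491 = -117*1/1491 = -39/497 ≈ -0.078471)
sqrt((-13232 + (10826 + p)*(-6046 + P)) + 17431)/(-92372) = sqrt((-13232 + (10826 + 11031)*(-6046 - 39/497)) + 17431)/(-92372) = sqrt((-13232 + 21857*(-3004901/497)) + 17431)*(-1/92372) = sqrt((-13232 - 65678121157/497) + 17431)*(-1/92372) = sqrt(-65684697461/497 + 17431)*(-1/92372) = sqrt(-65676034254/497)*(-1/92372) = (I*sqrt(32640989024238)/497)*(-1/92372) = -I*sqrt(32640989024238)/45908884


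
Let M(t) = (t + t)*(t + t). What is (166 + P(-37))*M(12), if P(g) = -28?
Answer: 79488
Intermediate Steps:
M(t) = 4*t**2 (M(t) = (2*t)*(2*t) = 4*t**2)
(166 + P(-37))*M(12) = (166 - 28)*(4*12**2) = 138*(4*144) = 138*576 = 79488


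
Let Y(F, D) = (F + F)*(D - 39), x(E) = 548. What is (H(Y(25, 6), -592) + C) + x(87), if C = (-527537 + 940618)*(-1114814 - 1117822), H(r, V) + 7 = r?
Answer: -922259512625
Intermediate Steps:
Y(F, D) = 2*F*(-39 + D) (Y(F, D) = (2*F)*(-39 + D) = 2*F*(-39 + D))
H(r, V) = -7 + r
C = -922259511516 (C = 413081*(-2232636) = -922259511516)
(H(Y(25, 6), -592) + C) + x(87) = ((-7 + 2*25*(-39 + 6)) - 922259511516) + 548 = ((-7 + 2*25*(-33)) - 922259511516) + 548 = ((-7 - 1650) - 922259511516) + 548 = (-1657 - 922259511516) + 548 = -922259513173 + 548 = -922259512625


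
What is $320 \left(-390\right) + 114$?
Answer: $-124686$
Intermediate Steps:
$320 \left(-390\right) + 114 = -124800 + 114 = -124686$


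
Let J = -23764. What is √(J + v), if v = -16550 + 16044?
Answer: I*√24270 ≈ 155.79*I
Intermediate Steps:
v = -506
√(J + v) = √(-23764 - 506) = √(-24270) = I*√24270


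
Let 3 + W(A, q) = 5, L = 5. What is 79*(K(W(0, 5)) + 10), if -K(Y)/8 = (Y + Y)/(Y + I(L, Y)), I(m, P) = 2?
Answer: 158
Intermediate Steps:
W(A, q) = 2 (W(A, q) = -3 + 5 = 2)
K(Y) = -16*Y/(2 + Y) (K(Y) = -8*(Y + Y)/(Y + 2) = -8*2*Y/(2 + Y) = -16*Y/(2 + Y))
79*(K(W(0, 5)) + 10) = 79*(-16*2/(2 + 2) + 10) = 79*(-16*2/4 + 10) = 79*(-16*2*¼ + 10) = 79*(-8 + 10) = 79*2 = 158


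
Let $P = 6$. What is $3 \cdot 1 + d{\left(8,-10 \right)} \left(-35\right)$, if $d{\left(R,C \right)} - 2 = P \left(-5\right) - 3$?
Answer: $1088$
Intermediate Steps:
$d{\left(R,C \right)} = -31$ ($d{\left(R,C \right)} = 2 + \left(6 \left(-5\right) - 3\right) = 2 - 33 = -31$)
$3 \cdot 1 + d{\left(8,-10 \right)} \left(-35\right) = 3 \cdot 1 - -1085 = 3 + 1085 = 1088$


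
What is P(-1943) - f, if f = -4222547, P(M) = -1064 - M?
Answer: 4223426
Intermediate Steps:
P(-1943) - f = (-1064 - 1*(-1943)) - 1*(-4222547) = (-1064 + 1943) + 4222547 = 879 + 4222547 = 4223426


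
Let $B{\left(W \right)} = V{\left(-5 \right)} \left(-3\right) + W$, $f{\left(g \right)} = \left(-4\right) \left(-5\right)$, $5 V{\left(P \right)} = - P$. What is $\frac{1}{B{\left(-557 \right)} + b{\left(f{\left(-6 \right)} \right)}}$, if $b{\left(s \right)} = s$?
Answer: $- \frac{1}{540} \approx -0.0018519$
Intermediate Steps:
$V{\left(P \right)} = - \frac{P}{5}$ ($V{\left(P \right)} = \frac{\left(-1\right) P}{5} = - \frac{P}{5}$)
$f{\left(g \right)} = 20$
$B{\left(W \right)} = -3 + W$ ($B{\left(W \right)} = \left(- \frac{1}{5}\right) \left(-5\right) \left(-3\right) + W = 1 \left(-3\right) + W = -3 + W$)
$\frac{1}{B{\left(-557 \right)} + b{\left(f{\left(-6 \right)} \right)}} = \frac{1}{\left(-3 - 557\right) + 20} = \frac{1}{-560 + 20} = \frac{1}{-540} = - \frac{1}{540}$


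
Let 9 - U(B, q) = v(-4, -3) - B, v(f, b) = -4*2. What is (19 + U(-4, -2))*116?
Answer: 3712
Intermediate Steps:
v(f, b) = -8
U(B, q) = 17 + B (U(B, q) = 9 - (-8 - B) = 9 + (8 + B) = 17 + B)
(19 + U(-4, -2))*116 = (19 + (17 - 4))*116 = (19 + 13)*116 = 32*116 = 3712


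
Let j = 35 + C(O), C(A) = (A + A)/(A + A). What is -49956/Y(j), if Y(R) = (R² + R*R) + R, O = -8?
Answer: -4163/219 ≈ -19.009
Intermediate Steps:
C(A) = 1 (C(A) = (2*A)/((2*A)) = (2*A)*(1/(2*A)) = 1)
j = 36 (j = 35 + 1 = 36)
Y(R) = R + 2*R² (Y(R) = (R² + R²) + R = 2*R² + R = R + 2*R²)
-49956/Y(j) = -49956*1/(36*(1 + 2*36)) = -49956*1/(36*(1 + 72)) = -49956/(36*73) = -49956/2628 = -49956*1/2628 = -4163/219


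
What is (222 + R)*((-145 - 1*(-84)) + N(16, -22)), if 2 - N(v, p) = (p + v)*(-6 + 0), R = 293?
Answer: -48925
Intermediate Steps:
N(v, p) = 2 + 6*p + 6*v (N(v, p) = 2 - (p + v)*(-6 + 0) = 2 - (p + v)*(-6) = 2 - (-6*p - 6*v) = 2 + (6*p + 6*v) = 2 + 6*p + 6*v)
(222 + R)*((-145 - 1*(-84)) + N(16, -22)) = (222 + 293)*((-145 - 1*(-84)) + (2 + 6*(-22) + 6*16)) = 515*((-145 + 84) + (2 - 132 + 96)) = 515*(-61 - 34) = 515*(-95) = -48925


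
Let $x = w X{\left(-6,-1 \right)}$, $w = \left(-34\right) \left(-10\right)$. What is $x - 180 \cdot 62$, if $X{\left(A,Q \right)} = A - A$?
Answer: $-11160$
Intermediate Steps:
$X{\left(A,Q \right)} = 0$
$w = 340$
$x = 0$ ($x = 340 \cdot 0 = 0$)
$x - 180 \cdot 62 = 0 - 180 \cdot 62 = 0 - 11160 = -11160$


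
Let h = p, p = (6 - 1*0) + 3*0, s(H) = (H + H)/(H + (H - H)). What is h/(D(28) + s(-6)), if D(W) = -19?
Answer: -6/17 ≈ -0.35294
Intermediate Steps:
s(H) = 2 (s(H) = (2*H)/(H + 0) = (2*H)/H = 2)
p = 6 (p = (6 + 0) + 0 = 6 + 0 = 6)
h = 6
h/(D(28) + s(-6)) = 6/(-19 + 2) = 6/(-17) = -1/17*6 = -6/17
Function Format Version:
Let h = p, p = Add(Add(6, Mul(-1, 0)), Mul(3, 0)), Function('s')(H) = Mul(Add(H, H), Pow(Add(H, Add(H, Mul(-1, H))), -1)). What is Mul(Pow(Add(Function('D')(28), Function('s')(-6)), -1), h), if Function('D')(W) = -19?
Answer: Rational(-6, 17) ≈ -0.35294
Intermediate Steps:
Function('s')(H) = 2 (Function('s')(H) = Mul(Mul(2, H), Pow(Add(H, 0), -1)) = Mul(Mul(2, H), Pow(H, -1)) = 2)
p = 6 (p = Add(Add(6, 0), 0) = Add(6, 0) = 6)
h = 6
Mul(Pow(Add(Function('D')(28), Function('s')(-6)), -1), h) = Mul(Pow(Add(-19, 2), -1), 6) = Mul(Pow(-17, -1), 6) = Mul(Rational(-1, 17), 6) = Rational(-6, 17)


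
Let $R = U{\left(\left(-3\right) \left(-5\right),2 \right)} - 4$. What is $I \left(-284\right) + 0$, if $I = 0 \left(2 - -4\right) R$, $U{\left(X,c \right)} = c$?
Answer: $0$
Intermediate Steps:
$R = -2$ ($R = 2 - 4 = -2$)
$I = 0$ ($I = 0 \left(2 - -4\right) \left(-2\right) = 0 \left(2 + 4\right) \left(-2\right) = 0 \cdot 6 \left(-2\right) = 0 \left(-2\right) = 0$)
$I \left(-284\right) + 0 = 0 \left(-284\right) + 0 = 0 + 0 = 0$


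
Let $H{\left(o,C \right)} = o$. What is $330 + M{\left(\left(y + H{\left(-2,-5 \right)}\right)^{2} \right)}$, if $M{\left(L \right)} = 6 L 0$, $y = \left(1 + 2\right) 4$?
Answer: $330$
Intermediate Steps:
$y = 12$ ($y = 3 \cdot 4 = 12$)
$M{\left(L \right)} = 0$
$330 + M{\left(\left(y + H{\left(-2,-5 \right)}\right)^{2} \right)} = 330 + 0 = 330$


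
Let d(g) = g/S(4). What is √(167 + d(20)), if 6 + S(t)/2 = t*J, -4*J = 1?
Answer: √8113/7 ≈ 12.867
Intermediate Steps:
J = -¼ (J = -¼*1 = -¼ ≈ -0.25000)
S(t) = -12 - t/2 (S(t) = -12 + 2*(t*(-¼)) = -12 + 2*(-t/4) = -12 - t/2)
d(g) = -g/14 (d(g) = g/(-12 - ½*4) = g/(-12 - 2) = g/(-14) = g*(-1/14) = -g/14)
√(167 + d(20)) = √(167 - 1/14*20) = √(167 - 10/7) = √(1159/7) = √8113/7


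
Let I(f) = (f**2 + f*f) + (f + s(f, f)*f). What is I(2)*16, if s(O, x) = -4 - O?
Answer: -32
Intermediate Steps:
I(f) = f + 2*f**2 + f*(-4 - f) (I(f) = (f**2 + f*f) + (f + (-4 - f)*f) = (f**2 + f**2) + (f + f*(-4 - f)) = 2*f**2 + (f + f*(-4 - f)) = f + 2*f**2 + f*(-4 - f))
I(2)*16 = (2*(-3 + 2))*16 = (2*(-1))*16 = -2*16 = -32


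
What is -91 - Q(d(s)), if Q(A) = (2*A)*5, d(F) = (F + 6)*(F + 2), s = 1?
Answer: -301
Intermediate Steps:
d(F) = (2 + F)*(6 + F) (d(F) = (6 + F)*(2 + F) = (2 + F)*(6 + F))
Q(A) = 10*A
-91 - Q(d(s)) = -91 - 10*(12 + 1² + 8*1) = -91 - 10*(12 + 1 + 8) = -91 - 10*21 = -91 - 1*210 = -91 - 210 = -301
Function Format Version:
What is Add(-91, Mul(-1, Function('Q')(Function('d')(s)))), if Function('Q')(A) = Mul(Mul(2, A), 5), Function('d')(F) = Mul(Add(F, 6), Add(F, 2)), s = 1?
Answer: -301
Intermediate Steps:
Function('d')(F) = Mul(Add(2, F), Add(6, F)) (Function('d')(F) = Mul(Add(6, F), Add(2, F)) = Mul(Add(2, F), Add(6, F)))
Function('Q')(A) = Mul(10, A)
Add(-91, Mul(-1, Function('Q')(Function('d')(s)))) = Add(-91, Mul(-1, Mul(10, Add(12, Pow(1, 2), Mul(8, 1))))) = Add(-91, Mul(-1, Mul(10, Add(12, 1, 8)))) = Add(-91, Mul(-1, Mul(10, 21))) = Add(-91, Mul(-1, 210)) = Add(-91, -210) = -301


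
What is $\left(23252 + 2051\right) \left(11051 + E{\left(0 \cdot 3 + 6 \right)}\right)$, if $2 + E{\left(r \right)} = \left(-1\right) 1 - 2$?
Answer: $279496938$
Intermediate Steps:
$E{\left(r \right)} = -5$ ($E{\left(r \right)} = -2 - 3 = -5$)
$\left(23252 + 2051\right) \left(11051 + E{\left(0 \cdot 3 + 6 \right)}\right) = \left(23252 + 2051\right) \left(11051 - 5\right) = 25303 \cdot 11046 = 279496938$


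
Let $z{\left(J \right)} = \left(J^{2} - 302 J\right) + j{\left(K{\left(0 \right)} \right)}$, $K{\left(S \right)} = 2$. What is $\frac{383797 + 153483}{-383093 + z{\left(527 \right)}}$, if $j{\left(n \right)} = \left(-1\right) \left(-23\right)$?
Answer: $- \frac{107456}{52899} \approx -2.0313$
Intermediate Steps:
$j{\left(n \right)} = 23$
$z{\left(J \right)} = 23 + J^{2} - 302 J$ ($z{\left(J \right)} = \left(J^{2} - 302 J\right) + 23 = 23 + J^{2} - 302 J$)
$\frac{383797 + 153483}{-383093 + z{\left(527 \right)}} = \frac{383797 + 153483}{-383093 + \left(23 + 527^{2} - 159154\right)} = \frac{537280}{-383093 + \left(23 + 277729 - 159154\right)} = \frac{537280}{-383093 + 118598} = \frac{537280}{-264495} = 537280 \left(- \frac{1}{264495}\right) = - \frac{107456}{52899}$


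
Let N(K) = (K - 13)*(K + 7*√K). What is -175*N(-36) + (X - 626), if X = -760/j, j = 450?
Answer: -13919746/45 + 360150*I ≈ -3.0933e+5 + 3.6015e+5*I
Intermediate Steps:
X = -76/45 (X = -760/450 = -760*1/450 = -76/45 ≈ -1.6889)
N(K) = (-13 + K)*(K + 7*√K)
-175*N(-36) + (X - 626) = -175*((-36)² - 546*I - 13*(-36) + 7*(-36)^(3/2)) + (-76/45 - 626) = -175*(1296 - 546*I + 468 + 7*(-216*I)) - 28246/45 = -175*(1296 - 546*I + 468 - 1512*I) - 28246/45 = -175*(1764 - 2058*I) - 28246/45 = (-308700 + 360150*I) - 28246/45 = -13919746/45 + 360150*I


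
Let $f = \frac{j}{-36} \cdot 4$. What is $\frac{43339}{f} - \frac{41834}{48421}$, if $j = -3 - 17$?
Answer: $\frac{18885822791}{968420} \approx 19502.0$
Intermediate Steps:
$j = -20$
$f = \frac{20}{9}$ ($f = \frac{1}{-36} \left(-20\right) 4 = \left(- \frac{1}{36}\right) \left(-20\right) 4 = \frac{5}{9} \cdot 4 = \frac{20}{9} \approx 2.2222$)
$\frac{43339}{f} - \frac{41834}{48421} = \frac{43339}{\frac{20}{9}} - \frac{41834}{48421} = 43339 \cdot \frac{9}{20} - \frac{41834}{48421} = \frac{390051}{20} - \frac{41834}{48421} = \frac{18885822791}{968420}$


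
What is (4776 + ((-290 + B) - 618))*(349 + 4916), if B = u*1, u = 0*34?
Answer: 20365020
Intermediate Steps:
u = 0
B = 0 (B = 0*1 = 0)
(4776 + ((-290 + B) - 618))*(349 + 4916) = (4776 + ((-290 + 0) - 618))*(349 + 4916) = (4776 + (-290 - 618))*5265 = (4776 - 908)*5265 = 3868*5265 = 20365020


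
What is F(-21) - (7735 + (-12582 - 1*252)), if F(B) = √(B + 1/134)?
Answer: 5099 + I*√376942/134 ≈ 5099.0 + 4.5818*I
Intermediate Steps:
F(B) = √(1/134 + B) (F(B) = √(B + 1/134) = √(1/134 + B))
F(-21) - (7735 + (-12582 - 1*252)) = √(134 + 17956*(-21))/134 - (7735 + (-12582 - 1*252)) = √(134 - 377076)/134 - (7735 + (-12582 - 252)) = √(-376942)/134 - (7735 - 12834) = (I*√376942)/134 - 1*(-5099) = I*√376942/134 + 5099 = 5099 + I*√376942/134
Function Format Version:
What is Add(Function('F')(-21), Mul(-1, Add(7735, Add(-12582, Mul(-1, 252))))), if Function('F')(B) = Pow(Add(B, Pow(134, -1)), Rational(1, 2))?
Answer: Add(5099, Mul(Rational(1, 134), I, Pow(376942, Rational(1, 2)))) ≈ Add(5099.0, Mul(4.5818, I))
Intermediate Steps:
Function('F')(B) = Pow(Add(Rational(1, 134), B), Rational(1, 2)) (Function('F')(B) = Pow(Add(B, Rational(1, 134)), Rational(1, 2)) = Pow(Add(Rational(1, 134), B), Rational(1, 2)))
Add(Function('F')(-21), Mul(-1, Add(7735, Add(-12582, Mul(-1, 252))))) = Add(Mul(Rational(1, 134), Pow(Add(134, Mul(17956, -21)), Rational(1, 2))), Mul(-1, Add(7735, Add(-12582, Mul(-1, 252))))) = Add(Mul(Rational(1, 134), Pow(Add(134, -377076), Rational(1, 2))), Mul(-1, Add(7735, Add(-12582, -252)))) = Add(Mul(Rational(1, 134), Pow(-376942, Rational(1, 2))), Mul(-1, Add(7735, -12834))) = Add(Mul(Rational(1, 134), Mul(I, Pow(376942, Rational(1, 2)))), Mul(-1, -5099)) = Add(Mul(Rational(1, 134), I, Pow(376942, Rational(1, 2))), 5099) = Add(5099, Mul(Rational(1, 134), I, Pow(376942, Rational(1, 2))))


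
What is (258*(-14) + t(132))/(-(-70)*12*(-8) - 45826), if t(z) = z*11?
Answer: 1080/26273 ≈ 0.041107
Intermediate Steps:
t(z) = 11*z
(258*(-14) + t(132))/(-(-70)*12*(-8) - 45826) = (258*(-14) + 11*132)/(-(-70)*12*(-8) - 45826) = (-3612 + 1452)/(-35*(-24)*(-8) - 45826) = -2160/(840*(-8) - 45826) = -2160/(-6720 - 45826) = -2160/(-52546) = -2160*(-1/52546) = 1080/26273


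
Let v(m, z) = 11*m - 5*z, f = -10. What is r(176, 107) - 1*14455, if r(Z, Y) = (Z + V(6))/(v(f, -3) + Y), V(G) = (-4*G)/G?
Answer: -43322/3 ≈ -14441.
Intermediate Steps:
v(m, z) = -5*z + 11*m
V(G) = -4
r(Z, Y) = (-4 + Z)/(-95 + Y) (r(Z, Y) = (Z - 4)/((-5*(-3) + 11*(-10)) + Y) = (-4 + Z)/((15 - 110) + Y) = (-4 + Z)/(-95 + Y))
r(176, 107) - 1*14455 = (-4 + 176)/(-95 + 107) - 1*14455 = 172/12 - 14455 = (1/12)*172 - 14455 = 43/3 - 14455 = -43322/3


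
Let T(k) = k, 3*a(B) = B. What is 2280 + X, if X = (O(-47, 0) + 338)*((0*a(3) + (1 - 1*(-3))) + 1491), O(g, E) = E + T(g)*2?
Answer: 367060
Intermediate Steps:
a(B) = B/3
O(g, E) = E + 2*g (O(g, E) = E + g*2 = E + 2*g)
X = 364780 (X = ((0 + 2*(-47)) + 338)*((0*((1/3)*3) + (1 - 1*(-3))) + 1491) = ((0 - 94) + 338)*((0*1 + (1 + 3)) + 1491) = (-94 + 338)*((0 + 4) + 1491) = 244*(4 + 1491) = 244*1495 = 364780)
2280 + X = 2280 + 364780 = 367060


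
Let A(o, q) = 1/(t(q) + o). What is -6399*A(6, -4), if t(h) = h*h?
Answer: -6399/22 ≈ -290.86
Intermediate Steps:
t(h) = h**2
A(o, q) = 1/(o + q**2) (A(o, q) = 1/(q**2 + o) = 1/(o + q**2))
-6399*A(6, -4) = -6399/(6 + (-4)**2) = -6399/(6 + 16) = -6399/22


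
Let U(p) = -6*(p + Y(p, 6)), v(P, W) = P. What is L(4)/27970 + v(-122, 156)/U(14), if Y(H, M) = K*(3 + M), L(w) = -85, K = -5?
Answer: -342815/520242 ≈ -0.65895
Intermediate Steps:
Y(H, M) = -15 - 5*M (Y(H, M) = -5*(3 + M) = -15 - 5*M)
U(p) = 270 - 6*p (U(p) = -6*(p + (-15 - 5*6)) = -6*(p + (-15 - 30)) = -6*(p - 45) = -6*(-45 + p) = 270 - 6*p)
L(4)/27970 + v(-122, 156)/U(14) = -85/27970 - 122/(270 - 6*14) = -85*1/27970 - 122/(270 - 84) = -17/5594 - 122/186 = -17/5594 - 122*1/186 = -17/5594 - 61/93 = -342815/520242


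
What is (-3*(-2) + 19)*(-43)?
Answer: -1075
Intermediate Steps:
(-3*(-2) + 19)*(-43) = (6 + 19)*(-43) = 25*(-43) = -1075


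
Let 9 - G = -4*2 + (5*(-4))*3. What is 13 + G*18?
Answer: 1399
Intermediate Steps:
G = 77 (G = 9 - (-4*2 + (5*(-4))*3) = 9 - (-8 - 20*3) = 9 - (-8 - 60) = 9 - 1*(-68) = 9 + 68 = 77)
13 + G*18 = 13 + 77*18 = 13 + 1386 = 1399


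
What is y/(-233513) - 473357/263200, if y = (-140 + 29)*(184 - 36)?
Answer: -15173023363/8780088800 ≈ -1.7281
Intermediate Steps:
y = -16428 (y = -111*148 = -16428)
y/(-233513) - 473357/263200 = -16428/(-233513) - 473357/263200 = -16428*(-1/233513) - 473357*1/263200 = 16428/233513 - 473357/263200 = -15173023363/8780088800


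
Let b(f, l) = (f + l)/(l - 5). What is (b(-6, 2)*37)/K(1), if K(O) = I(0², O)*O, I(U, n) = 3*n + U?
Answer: 148/9 ≈ 16.444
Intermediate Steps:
I(U, n) = U + 3*n
K(O) = 3*O² (K(O) = (0² + 3*O)*O = (0 + 3*O)*O = (3*O)*O = 3*O²)
b(f, l) = (f + l)/(-5 + l)
(b(-6, 2)*37)/K(1) = (((-6 + 2)/(-5 + 2))*37)/((3*1²)) = ((-4/(-3))*37)/((3*1)) = (-⅓*(-4)*37)/3 = ((4/3)*37)*(⅓) = (148/3)*(⅓) = 148/9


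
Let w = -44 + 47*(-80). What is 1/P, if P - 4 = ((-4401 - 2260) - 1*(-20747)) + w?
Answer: 1/10286 ≈ 9.7219e-5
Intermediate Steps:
w = -3804 (w = -44 - 3760 = -3804)
P = 10286 (P = 4 + (((-4401 - 2260) - 1*(-20747)) - 3804) = 4 + ((-6661 + 20747) - 3804) = 4 + (14086 - 3804) = 4 + 10282 = 10286)
1/P = 1/10286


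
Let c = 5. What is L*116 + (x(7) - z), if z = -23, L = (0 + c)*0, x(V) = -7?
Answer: 16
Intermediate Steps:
L = 0 (L = (0 + 5)*0 = 5*0 = 0)
L*116 + (x(7) - z) = 0*116 + (-7 - 1*(-23)) = 0 + (-7 + 23) = 0 + 16 = 16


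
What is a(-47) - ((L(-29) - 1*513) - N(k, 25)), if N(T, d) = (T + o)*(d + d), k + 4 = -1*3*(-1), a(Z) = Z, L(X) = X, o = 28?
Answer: 1845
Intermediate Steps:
k = -1 (k = -4 - 1*3*(-1) = -4 - 3*(-1) = -4 + 3 = -1)
N(T, d) = 2*d*(28 + T) (N(T, d) = (T + 28)*(d + d) = (28 + T)*(2*d) = 2*d*(28 + T))
a(-47) - ((L(-29) - 1*513) - N(k, 25)) = -47 - ((-29 - 1*513) - 2*25*(28 - 1)) = -47 - ((-29 - 513) - 2*25*27) = -47 - (-542 - 1*1350) = -47 - (-542 - 1350) = -47 - 1*(-1892) = -47 + 1892 = 1845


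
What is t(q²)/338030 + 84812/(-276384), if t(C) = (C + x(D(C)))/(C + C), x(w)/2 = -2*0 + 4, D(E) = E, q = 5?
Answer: -8144550553/26541501000 ≈ -0.30686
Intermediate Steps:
x(w) = 8 (x(w) = 2*(-2*0 + 4) = 2*(0 + 4) = 2*4 = 8)
t(C) = (8 + C)/(2*C) (t(C) = (C + 8)/(C + C) = (8 + C)/((2*C)) = (8 + C)*(1/(2*C)) = (8 + C)/(2*C))
t(q²)/338030 + 84812/(-276384) = ((8 + 5²)/(2*(5²)))/338030 + 84812/(-276384) = ((½)*(8 + 25)/25)*(1/338030) + 84812*(-1/276384) = ((½)*(1/25)*33)*(1/338030) - 21203/69096 = (33/50)*(1/338030) - 21203/69096 = 3/1536500 - 21203/69096 = -8144550553/26541501000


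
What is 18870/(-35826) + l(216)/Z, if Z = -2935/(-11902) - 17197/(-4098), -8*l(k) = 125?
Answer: -10464080231585/2587906921208 ≈ -4.0434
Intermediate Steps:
l(k) = -125/8 (l(k) = -⅛*125 = -125/8)
Z = 54176581/12193599 (Z = -2935*(-1/11902) - 17197*(-1/4098) = 2935/11902 + 17197/4098 = 54176581/12193599 ≈ 4.4430)
18870/(-35826) + l(216)/Z = 18870/(-35826) - 125/(8*54176581/12193599) = 18870*(-1/35826) - 125/8*12193599/54176581 = -3145/5971 - 1524199875/433412648 = -10464080231585/2587906921208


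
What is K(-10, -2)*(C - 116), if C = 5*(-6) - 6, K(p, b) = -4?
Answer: 608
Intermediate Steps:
C = -36 (C = -30 - 6 = -36)
K(-10, -2)*(C - 116) = -4*(-36 - 116) = -4*(-152) = 608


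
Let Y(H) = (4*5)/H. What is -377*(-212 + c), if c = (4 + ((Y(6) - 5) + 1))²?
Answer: 681616/9 ≈ 75735.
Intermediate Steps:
Y(H) = 20/H
c = 100/9 (c = (4 + ((20/6 - 5) + 1))² = (4 + ((20*(⅙) - 5) + 1))² = (4 + ((10/3 - 5) + 1))² = (4 + (-5/3 + 1))² = (4 - ⅔)² = (10/3)² = 100/9 ≈ 11.111)
-377*(-212 + c) = -377*(-212 + 100/9) = -377*(-1808/9) = 681616/9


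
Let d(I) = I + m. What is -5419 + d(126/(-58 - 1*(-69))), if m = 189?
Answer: -57404/11 ≈ -5218.5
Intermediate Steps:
d(I) = 189 + I (d(I) = I + 189 = 189 + I)
-5419 + d(126/(-58 - 1*(-69))) = -5419 + (189 + 126/(-58 - 1*(-69))) = -5419 + (189 + 126/(-58 + 69)) = -5419 + (189 + 126/11) = -5419 + 2205/11 = -57404/11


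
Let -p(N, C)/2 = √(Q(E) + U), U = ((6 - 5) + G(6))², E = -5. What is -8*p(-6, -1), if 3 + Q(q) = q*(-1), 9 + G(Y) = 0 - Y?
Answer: 48*√22 ≈ 225.14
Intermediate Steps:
G(Y) = -9 - Y (G(Y) = -9 + (0 - Y) = -9 - Y)
Q(q) = -3 - q (Q(q) = -3 + q*(-1) = -3 - q)
U = 196 (U = ((6 - 5) + (-9 - 1*6))² = (1 + (-9 - 6))² = (1 - 15)² = (-14)² = 196)
p(N, C) = -6*√22 (p(N, C) = -2*√((-3 - 1*(-5)) + 196) = -2*√((-3 + 5) + 196) = -2*√(2 + 196) = -6*√22)
-8*p(-6, -1) = -(-48)*√22 = 48*√22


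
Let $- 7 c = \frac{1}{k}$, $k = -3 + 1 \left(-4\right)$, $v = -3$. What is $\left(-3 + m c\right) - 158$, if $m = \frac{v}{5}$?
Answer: $- \frac{39448}{245} \approx -161.01$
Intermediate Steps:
$m = - \frac{3}{5} \approx -0.6$
$k = -7$ ($k = -3 - 4 = -7$)
$c = \frac{1}{49}$ ($c = - \frac{1}{7 \left(-7\right)} = \left(- \frac{1}{7}\right) \left(- \frac{1}{7}\right) = \frac{1}{49} \approx 0.020408$)
$\left(-3 + m c\right) - 158 = \left(-3 - \frac{3}{245}\right) - 158 = - \frac{738}{245} - 158 = - \frac{39448}{245}$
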